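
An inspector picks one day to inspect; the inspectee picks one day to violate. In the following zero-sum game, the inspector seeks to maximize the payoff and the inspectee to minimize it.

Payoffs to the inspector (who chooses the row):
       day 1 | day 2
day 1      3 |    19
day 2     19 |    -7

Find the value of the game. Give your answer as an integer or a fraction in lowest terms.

191/21

Row minima are 3 and -7, so the inspector's maximin is 3; column maxima are 19 and 19, so the inspectee's minimax is 19. These differ, so the equilibrium is in mixed strategies.
Let the inspector play day 1 with probability p. The inspectee is indifferent when 3p + 19(1−p) = 19p − 7(1−p), giving p = 13/21.
Let the inspectee play day 1 with probability q. The inspector is indifferent when 3q + 19(1−q) = 19q − 7(1−q), giving q = 13/21.
The value is 3·(13/21) + (19)·(8/21) = 191/21.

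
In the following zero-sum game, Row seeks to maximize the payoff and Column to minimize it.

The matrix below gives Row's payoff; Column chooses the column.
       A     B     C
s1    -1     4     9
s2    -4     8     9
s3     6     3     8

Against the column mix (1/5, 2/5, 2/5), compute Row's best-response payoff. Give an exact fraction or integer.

6

s1: (-1)·(1/5) + (4)·(2/5) + (9)·(2/5) = 5.
s2: (-4)·(1/5) + (8)·(2/5) + (9)·(2/5) = 6.
s3: (6)·(1/5) + (3)·(2/5) + (8)·(2/5) = 28/5.
The best pure response is s2 with expected payoff 6.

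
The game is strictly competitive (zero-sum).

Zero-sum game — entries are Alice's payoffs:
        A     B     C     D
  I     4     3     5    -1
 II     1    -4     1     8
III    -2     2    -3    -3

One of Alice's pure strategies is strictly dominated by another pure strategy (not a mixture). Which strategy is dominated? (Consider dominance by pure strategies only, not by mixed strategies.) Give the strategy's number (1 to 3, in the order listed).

Compare III with I: 4 > -2, 3 > 2, 5 > -3, -1 > -3.
So I strictly dominates III for Alice; III is strictly dominated.

3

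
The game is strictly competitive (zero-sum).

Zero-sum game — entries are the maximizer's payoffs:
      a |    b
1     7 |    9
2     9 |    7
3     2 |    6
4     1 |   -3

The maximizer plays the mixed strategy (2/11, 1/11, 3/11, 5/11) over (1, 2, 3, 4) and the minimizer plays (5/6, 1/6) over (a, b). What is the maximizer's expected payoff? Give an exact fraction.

3

Against (5/6, 1/6), each row's expected payoff is 1: 22/3; 2: 26/3; 3: 8/3; 4: 1/3.
Taking the (2/11, 1/11, 3/11, 5/11)-weighted average: (2/11)·(22/3) + (1/11)·(26/3) + (3/11)·(8/3) + (5/11)·(1/3) = 3.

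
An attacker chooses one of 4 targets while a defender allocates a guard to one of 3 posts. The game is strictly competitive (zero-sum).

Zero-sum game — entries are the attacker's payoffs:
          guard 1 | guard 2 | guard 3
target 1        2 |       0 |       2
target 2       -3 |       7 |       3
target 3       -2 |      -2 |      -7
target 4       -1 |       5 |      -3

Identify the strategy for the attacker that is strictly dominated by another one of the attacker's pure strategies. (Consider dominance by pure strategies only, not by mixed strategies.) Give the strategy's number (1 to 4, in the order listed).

Compare target 3 with target 1: 2 > -2, 0 > -2, 2 > -7.
So target 1 strictly dominates target 3 for the attacker; target 3 is strictly dominated.

3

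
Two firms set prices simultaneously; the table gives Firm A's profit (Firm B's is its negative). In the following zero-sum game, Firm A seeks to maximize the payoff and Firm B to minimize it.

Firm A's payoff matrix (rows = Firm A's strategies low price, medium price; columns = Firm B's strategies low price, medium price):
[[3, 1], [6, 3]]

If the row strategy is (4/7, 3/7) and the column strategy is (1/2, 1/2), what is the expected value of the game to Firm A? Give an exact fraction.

43/14

Against (1/2, 1/2), each row's expected payoff is low price: 2; medium price: 9/2.
Taking the (4/7, 3/7)-weighted average: (4/7)·(2) + (3/7)·(9/2) = 43/14.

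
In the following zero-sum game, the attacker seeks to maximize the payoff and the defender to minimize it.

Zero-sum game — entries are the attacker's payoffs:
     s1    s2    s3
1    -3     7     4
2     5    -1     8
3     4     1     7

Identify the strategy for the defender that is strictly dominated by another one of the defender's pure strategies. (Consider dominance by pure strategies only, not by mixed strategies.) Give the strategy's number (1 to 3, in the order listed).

3

The defender prefers columns that give the attacker less. Compare s3 with s1: -3 < 4, 5 < 8, 4 < 7.
So s1 strictly dominates s3 for the defender; s3 is strictly dominated.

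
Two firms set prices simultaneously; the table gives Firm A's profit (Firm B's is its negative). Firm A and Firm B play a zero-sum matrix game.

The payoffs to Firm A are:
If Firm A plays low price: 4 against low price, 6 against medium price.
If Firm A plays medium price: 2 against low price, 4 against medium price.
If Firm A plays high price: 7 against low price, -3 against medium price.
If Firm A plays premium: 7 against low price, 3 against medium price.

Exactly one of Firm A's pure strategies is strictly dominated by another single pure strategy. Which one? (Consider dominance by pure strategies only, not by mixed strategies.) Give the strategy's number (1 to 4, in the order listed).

2

Compare medium price with low price: 4 > 2, 6 > 4.
So low price strictly dominates medium price for Firm A; medium price is strictly dominated.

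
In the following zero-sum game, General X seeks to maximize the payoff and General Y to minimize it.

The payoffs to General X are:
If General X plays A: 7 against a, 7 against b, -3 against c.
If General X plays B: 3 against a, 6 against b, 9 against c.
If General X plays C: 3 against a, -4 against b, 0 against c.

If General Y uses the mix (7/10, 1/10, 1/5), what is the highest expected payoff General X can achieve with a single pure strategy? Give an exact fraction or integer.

5

A: (7)·(7/10) + (7)·(1/10) + (-3)·(1/5) = 5.
B: (3)·(7/10) + (6)·(1/10) + (9)·(1/5) = 9/2.
C: (3)·(7/10) + (-4)·(1/10) + (0)·(1/5) = 17/10.
The best pure response is A with expected payoff 5.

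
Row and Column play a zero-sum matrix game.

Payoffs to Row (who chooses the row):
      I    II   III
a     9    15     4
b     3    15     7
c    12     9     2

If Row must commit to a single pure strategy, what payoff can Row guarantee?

4

The worst-case payoff for each row is a: 4, b: 3, c: 2.
The best of these is 4.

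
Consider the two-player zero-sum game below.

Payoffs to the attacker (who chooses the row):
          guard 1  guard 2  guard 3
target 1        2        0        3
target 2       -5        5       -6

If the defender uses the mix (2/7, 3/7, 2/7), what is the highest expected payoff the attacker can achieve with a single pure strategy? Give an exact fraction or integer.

target 1: (2)·(2/7) + (0)·(3/7) + (3)·(2/7) = 10/7.
target 2: (-5)·(2/7) + (5)·(3/7) + (-6)·(2/7) = -1.
The best pure response is target 1 with expected payoff 10/7.

10/7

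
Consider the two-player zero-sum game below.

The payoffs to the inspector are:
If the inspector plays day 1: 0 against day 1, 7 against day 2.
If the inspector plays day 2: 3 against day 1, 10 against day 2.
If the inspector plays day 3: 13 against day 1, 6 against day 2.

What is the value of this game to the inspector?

8

Row day 1 is strictly dominated by row day 2, so the inspector never plays it.
The remaining 2×2 game on (day 2, day 3) × (day 1, day 2) has no saddle point. Let the inspector play day 2 with probability p; indifference gives 3p + 13(1−p) = 10p + 6(1−p), so p = 1/2.
Similarly the inspectee's optimal q on day 1 is 2/7, and the value is 3·(2/7) + (10)·(5/7) = 8.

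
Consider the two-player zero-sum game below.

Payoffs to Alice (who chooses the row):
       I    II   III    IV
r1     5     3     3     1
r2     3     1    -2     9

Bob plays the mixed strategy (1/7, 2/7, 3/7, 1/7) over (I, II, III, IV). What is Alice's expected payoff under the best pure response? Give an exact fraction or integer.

3

r1: (5)·(1/7) + (3)·(2/7) + (3)·(3/7) + (1)·(1/7) = 3.
r2: (3)·(1/7) + (1)·(2/7) + (-2)·(3/7) + (9)·(1/7) = 8/7.
The best pure response is r1 with expected payoff 3.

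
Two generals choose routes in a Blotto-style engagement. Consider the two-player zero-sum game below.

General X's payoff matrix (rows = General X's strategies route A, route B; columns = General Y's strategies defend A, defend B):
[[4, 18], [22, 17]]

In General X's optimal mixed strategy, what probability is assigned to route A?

Row minima are 4 and 17, so General X's maximin is 17; column maxima are 22 and 18, so General Y's minimax is 18. These differ, so the equilibrium is in mixed strategies.
Let General X play route A with probability p. General Y is indifferent when 4p + 22(1−p) = 18p + 17(1−p), giving p = 5/19.

5/19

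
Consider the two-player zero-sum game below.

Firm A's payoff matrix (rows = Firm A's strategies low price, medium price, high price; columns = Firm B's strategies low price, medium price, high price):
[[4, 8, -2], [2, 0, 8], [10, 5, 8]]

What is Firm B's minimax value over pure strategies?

The worst case (largest entry) in each column is low price: 10, medium price: 8, high price: 8.
The best (smallest) of these is 8.

8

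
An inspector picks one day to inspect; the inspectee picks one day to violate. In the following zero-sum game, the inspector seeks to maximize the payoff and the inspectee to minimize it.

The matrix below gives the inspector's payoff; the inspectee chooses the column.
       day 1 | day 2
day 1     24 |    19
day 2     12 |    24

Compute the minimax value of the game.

348/17

Row minima are 19 and 12, so the inspector's maximin is 19; column maxima are 24 and 24, so the inspectee's minimax is 24. These differ, so the equilibrium is in mixed strategies.
Let the inspector play day 1 with probability p. The inspectee is indifferent when 24p + 12(1−p) = 19p + 24(1−p), giving p = 12/17.
Let the inspectee play day 1 with probability q. The inspector is indifferent when 24q + 19(1−q) = 12q + 24(1−q), giving q = 5/17.
The value is 24·(5/17) + (19)·(12/17) = 348/17.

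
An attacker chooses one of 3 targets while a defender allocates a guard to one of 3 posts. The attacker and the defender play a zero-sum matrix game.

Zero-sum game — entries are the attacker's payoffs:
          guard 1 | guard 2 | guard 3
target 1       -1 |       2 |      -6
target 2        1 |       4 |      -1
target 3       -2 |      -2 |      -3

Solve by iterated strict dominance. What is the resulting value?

Row target 3 is strictly dominated by row target 2 (1>-2, 4>-2, -1>-3); eliminate target 3.
Column guard 2 is strictly dominated by guard 1 for the defender (-1<2, 1<4); eliminate guard 2.
Column guard 1 is strictly dominated by guard 3 for the defender (-6<-1, -1<1); eliminate guard 1.
Row target 1 is strictly dominated by row target 2 (-1>-6); eliminate target 1.
Only (target 2, guard 3) remains, with payoff -1.

-1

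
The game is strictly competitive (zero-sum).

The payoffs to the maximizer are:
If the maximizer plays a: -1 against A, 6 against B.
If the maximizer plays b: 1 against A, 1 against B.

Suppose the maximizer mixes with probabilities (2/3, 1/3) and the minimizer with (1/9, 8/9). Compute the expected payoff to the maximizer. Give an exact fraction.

Against (1/9, 8/9), each row's expected payoff is a: 47/9; b: 1.
Taking the (2/3, 1/3)-weighted average: (2/3)·(47/9) + (1/3)·(1) = 103/27.

103/27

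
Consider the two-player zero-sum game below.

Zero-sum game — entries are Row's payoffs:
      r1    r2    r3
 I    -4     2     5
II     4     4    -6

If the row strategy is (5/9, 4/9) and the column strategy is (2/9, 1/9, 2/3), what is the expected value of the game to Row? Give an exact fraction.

8/27

Against (2/9, 1/9, 2/3), each row's expected payoff is I: 8/3; II: -8/3.
Taking the (5/9, 4/9)-weighted average: (5/9)·(8/3) + (4/9)·(-8/3) = 8/27.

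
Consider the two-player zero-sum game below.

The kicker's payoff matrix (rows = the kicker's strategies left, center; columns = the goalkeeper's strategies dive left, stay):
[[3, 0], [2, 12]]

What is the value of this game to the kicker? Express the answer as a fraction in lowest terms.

Row minima are 0 and 2, so the kicker's maximin is 2; column maxima are 3 and 12, so the goalkeeper's minimax is 3. These differ, so the equilibrium is in mixed strategies.
Let the kicker play left with probability p. The goalkeeper is indifferent when 3p + 2(1−p) = 12(1−p), giving p = 10/13.
Let the goalkeeper play dive left with probability q. The kicker is indifferent when 3q = 2q + 12(1−q), giving q = 12/13.
The value is 3·(12/13) + (0)·(1/13) = 36/13.

36/13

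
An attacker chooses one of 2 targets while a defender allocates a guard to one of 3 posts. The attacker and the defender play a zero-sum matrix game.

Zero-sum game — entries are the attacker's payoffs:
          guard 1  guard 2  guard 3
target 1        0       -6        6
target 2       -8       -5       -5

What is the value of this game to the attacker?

-16/3

Column guard 3 is strictly dominated by guard 1 for the defender (it gives the attacker more in every row).
The remaining 2×2 game on (target 1, target 2) × (guard 1, guard 2) has no saddle point. Let the attacker play target 1 with probability p; indifference gives −8(1−p) = −6p − 5(1−p), so p = 1/3.
Similarly the defender's optimal q on guard 1 is 1/9, and the value is 0·(1/9) + (-6)·(8/9) = -16/3.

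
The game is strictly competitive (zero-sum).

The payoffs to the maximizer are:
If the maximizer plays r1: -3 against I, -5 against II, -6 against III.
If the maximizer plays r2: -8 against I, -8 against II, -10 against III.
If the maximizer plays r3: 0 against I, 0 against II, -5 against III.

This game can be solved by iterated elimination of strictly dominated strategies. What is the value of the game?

-5

Column II is strictly dominated by III for the minimizer (-6<-5, -10<-8, -5<0); eliminate II.
Row r2 is strictly dominated by row r1 (-3>-8, -6>-10); eliminate r2.
Column I is strictly dominated by III for the minimizer (-6<-3, -5<0); eliminate I.
Row r1 is strictly dominated by row r3 (-5>-6); eliminate r1.
Only (r3, III) remains, with payoff -5.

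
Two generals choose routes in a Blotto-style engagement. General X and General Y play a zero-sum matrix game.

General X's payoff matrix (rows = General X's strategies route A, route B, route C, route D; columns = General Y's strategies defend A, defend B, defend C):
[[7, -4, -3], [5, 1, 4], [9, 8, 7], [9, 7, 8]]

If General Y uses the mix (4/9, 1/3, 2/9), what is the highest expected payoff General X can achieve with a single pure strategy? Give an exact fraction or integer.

route A: (7)·(4/9) + (-4)·(1/3) + (-3)·(2/9) = 10/9.
route B: (5)·(4/9) + (1)·(1/3) + (4)·(2/9) = 31/9.
route C: (9)·(4/9) + (8)·(1/3) + (7)·(2/9) = 74/9.
route D: (9)·(4/9) + (7)·(1/3) + (8)·(2/9) = 73/9.
The best pure response is route C with expected payoff 74/9.

74/9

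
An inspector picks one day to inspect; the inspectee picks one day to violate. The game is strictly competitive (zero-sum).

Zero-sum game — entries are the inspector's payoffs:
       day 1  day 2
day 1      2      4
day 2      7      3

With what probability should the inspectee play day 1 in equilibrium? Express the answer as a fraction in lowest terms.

Row minima are 2 and 3, so the inspector's maximin is 3; column maxima are 7 and 4, so the inspectee's minimax is 4. These differ, so the equilibrium is in mixed strategies.
Let the inspectee play day 1 with probability q. The inspector is indifferent when 2q + 4(1−q) = 7q + 3(1−q), giving q = 1/6.

1/6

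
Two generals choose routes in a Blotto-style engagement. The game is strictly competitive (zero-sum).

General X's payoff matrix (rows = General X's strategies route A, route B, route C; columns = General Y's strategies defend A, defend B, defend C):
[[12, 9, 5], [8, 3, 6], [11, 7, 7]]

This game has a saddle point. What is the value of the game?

Row minima: 5, 3, 7 → General X's maximin is 7.
Column maxima: 12, 9, 7 → General Y's minimax is 7.
They coincide at (route C, defend C), so the value is 7.

7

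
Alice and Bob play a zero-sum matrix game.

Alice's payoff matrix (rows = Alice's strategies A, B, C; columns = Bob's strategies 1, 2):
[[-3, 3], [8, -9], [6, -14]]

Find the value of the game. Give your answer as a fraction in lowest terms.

Row C is strictly dominated by row B, so Alice never plays it.
The remaining 2×2 game on (A, B) × (1, 2) has no saddle point. Let Alice play A with probability p; indifference gives −3p + 8(1−p) = 3p − 9(1−p), so p = 17/23.
Similarly Bob's optimal q on 1 is 12/23, and the value is -3·(12/23) + (3)·(11/23) = -3/23.

-3/23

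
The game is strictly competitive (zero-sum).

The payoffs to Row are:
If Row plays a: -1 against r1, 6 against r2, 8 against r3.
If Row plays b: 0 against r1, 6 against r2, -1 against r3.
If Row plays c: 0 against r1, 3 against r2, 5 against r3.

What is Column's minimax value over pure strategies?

The worst case (largest entry) in each column is r1: 0, r2: 6, r3: 8.
The best (smallest) of these is 0.

0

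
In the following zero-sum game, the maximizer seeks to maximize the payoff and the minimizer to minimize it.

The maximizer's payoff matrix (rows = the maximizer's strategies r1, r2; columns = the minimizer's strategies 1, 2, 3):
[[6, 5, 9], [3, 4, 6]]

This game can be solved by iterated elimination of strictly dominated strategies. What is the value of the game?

5

Column 3 is strictly dominated by 1 for the minimizer (6<9, 3<6); eliminate 3.
Row r2 is strictly dominated by row r1 (6>3, 5>4); eliminate r2.
Column 1 is strictly dominated by 2 for the minimizer (5<6); eliminate 1.
Only (r1, 2) remains, with payoff 5.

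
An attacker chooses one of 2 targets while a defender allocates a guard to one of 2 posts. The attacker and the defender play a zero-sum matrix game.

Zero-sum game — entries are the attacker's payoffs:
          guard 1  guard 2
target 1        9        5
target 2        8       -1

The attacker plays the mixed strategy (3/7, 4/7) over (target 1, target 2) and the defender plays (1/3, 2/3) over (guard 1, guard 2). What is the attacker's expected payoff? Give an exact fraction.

27/7

Against (1/3, 2/3), each row's expected payoff is target 1: 19/3; target 2: 2.
Taking the (3/7, 4/7)-weighted average: (3/7)·(19/3) + (4/7)·(2) = 27/7.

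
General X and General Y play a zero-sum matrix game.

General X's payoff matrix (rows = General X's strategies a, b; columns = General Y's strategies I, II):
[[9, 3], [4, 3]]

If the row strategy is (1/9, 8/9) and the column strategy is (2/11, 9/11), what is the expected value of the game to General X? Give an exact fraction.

Against (2/11, 9/11), each row's expected payoff is a: 45/11; b: 35/11.
Taking the (1/9, 8/9)-weighted average: (1/9)·(45/11) + (8/9)·(35/11) = 325/99.

325/99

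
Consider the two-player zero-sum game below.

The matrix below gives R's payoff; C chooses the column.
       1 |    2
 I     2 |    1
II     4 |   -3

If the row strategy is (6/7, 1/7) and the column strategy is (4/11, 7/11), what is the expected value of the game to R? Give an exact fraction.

85/77

Against (4/11, 7/11), each row's expected payoff is I: 15/11; II: -5/11.
Taking the (6/7, 1/7)-weighted average: (6/7)·(15/11) + (1/7)·(-5/11) = 85/77.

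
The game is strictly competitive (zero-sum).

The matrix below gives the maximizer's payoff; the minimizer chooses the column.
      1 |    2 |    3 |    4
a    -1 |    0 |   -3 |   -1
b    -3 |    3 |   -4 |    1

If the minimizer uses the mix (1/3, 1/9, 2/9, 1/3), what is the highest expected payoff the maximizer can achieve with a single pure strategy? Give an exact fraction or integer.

-11/9

a: (-1)·(1/3) + (0)·(1/9) + (-3)·(2/9) + (-1)·(1/3) = -4/3.
b: (-3)·(1/3) + (3)·(1/9) + (-4)·(2/9) + (1)·(1/3) = -11/9.
The best pure response is b with expected payoff -11/9.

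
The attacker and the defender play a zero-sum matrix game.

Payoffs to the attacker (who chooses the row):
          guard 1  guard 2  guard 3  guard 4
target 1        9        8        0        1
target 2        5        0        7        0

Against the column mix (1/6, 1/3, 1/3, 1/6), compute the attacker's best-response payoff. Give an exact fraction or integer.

target 1: (9)·(1/6) + (8)·(1/3) + (0)·(1/3) + (1)·(1/6) = 13/3.
target 2: (5)·(1/6) + (0)·(1/3) + (7)·(1/3) + (0)·(1/6) = 19/6.
The best pure response is target 1 with expected payoff 13/3.

13/3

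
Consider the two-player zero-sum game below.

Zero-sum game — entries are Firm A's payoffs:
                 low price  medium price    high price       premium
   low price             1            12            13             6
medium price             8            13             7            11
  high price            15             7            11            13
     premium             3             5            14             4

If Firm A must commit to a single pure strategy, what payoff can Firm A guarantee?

The worst-case payoff for each row is low price: 1, medium price: 7, high price: 7, premium: 3.
The best of these is 7.

7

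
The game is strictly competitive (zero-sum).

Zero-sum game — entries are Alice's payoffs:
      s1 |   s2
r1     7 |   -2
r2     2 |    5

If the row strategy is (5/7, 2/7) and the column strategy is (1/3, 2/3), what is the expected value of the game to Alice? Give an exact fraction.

13/7

Against (1/3, 2/3), each row's expected payoff is r1: 1; r2: 4.
Taking the (5/7, 2/7)-weighted average: (5/7)·(1) + (2/7)·(4) = 13/7.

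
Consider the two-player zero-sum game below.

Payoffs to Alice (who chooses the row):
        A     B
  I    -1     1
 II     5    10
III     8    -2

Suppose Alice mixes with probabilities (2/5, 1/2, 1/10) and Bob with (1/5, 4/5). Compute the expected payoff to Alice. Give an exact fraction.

Against (1/5, 4/5), each row's expected payoff is I: 3/5; II: 9; III: 0.
Taking the (2/5, 1/2, 1/10)-weighted average: (2/5)·(3/5) + (1/2)·(9) + (1/10)·(0) = 237/50.

237/50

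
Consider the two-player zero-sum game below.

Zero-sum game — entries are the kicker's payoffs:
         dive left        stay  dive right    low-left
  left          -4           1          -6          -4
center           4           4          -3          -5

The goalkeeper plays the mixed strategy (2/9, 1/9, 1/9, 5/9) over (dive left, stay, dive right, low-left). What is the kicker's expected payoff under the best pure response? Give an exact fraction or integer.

left: (-4)·(2/9) + (1)·(1/9) + (-6)·(1/9) + (-4)·(5/9) = -11/3.
center: (4)·(2/9) + (4)·(1/9) + (-3)·(1/9) + (-5)·(5/9) = -16/9.
The best pure response is center with expected payoff -16/9.

-16/9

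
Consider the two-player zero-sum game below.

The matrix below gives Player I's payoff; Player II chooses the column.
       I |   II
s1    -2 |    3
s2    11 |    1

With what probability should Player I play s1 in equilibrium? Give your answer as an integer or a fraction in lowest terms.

Row minima are -2 and 1, so Player I's maximin is 1; column maxima are 11 and 3, so Player II's minimax is 3. These differ, so the equilibrium is in mixed strategies.
Let Player I play s1 with probability p. Player II is indifferent when −2p + 11(1−p) = 3p + (1−p), giving p = 2/3.

2/3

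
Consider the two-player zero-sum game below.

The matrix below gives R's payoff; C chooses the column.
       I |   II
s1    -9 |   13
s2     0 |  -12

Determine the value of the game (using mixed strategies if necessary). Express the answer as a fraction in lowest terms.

-54/17

Row minima are -9 and -12, so R's maximin is -9; column maxima are 0 and 13, so C's minimax is 0. These differ, so the equilibrium is in mixed strategies.
Let R play s1 with probability p. C is indifferent when −9p = 13p − 12(1−p), giving p = 6/17.
Let C play I with probability q. R is indifferent when −9q + 13(1−q) = −12(1−q), giving q = 25/34.
The value is -9·(25/34) + (13)·(9/34) = -54/17.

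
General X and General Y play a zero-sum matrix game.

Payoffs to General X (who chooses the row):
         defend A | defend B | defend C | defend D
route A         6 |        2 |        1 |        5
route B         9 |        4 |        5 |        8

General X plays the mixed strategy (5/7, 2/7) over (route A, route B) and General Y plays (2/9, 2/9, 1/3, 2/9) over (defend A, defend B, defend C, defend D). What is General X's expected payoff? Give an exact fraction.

Against (2/9, 2/9, 1/3, 2/9), each row's expected payoff is route A: 29/9; route B: 19/3.
Taking the (5/7, 2/7)-weighted average: (5/7)·(29/9) + (2/7)·(19/3) = 37/9.

37/9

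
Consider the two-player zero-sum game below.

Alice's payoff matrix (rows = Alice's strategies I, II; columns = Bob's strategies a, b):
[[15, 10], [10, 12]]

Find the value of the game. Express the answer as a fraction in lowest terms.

Row minima are 10 and 10, so Alice's maximin is 10; column maxima are 15 and 12, so Bob's minimax is 12. These differ, so the equilibrium is in mixed strategies.
Let Alice play I with probability p. Bob is indifferent when 15p + 10(1−p) = 10p + 12(1−p), giving p = 2/7.
Let Bob play a with probability q. Alice is indifferent when 15q + 10(1−q) = 10q + 12(1−q), giving q = 2/7.
The value is 15·(2/7) + (10)·(5/7) = 80/7.

80/7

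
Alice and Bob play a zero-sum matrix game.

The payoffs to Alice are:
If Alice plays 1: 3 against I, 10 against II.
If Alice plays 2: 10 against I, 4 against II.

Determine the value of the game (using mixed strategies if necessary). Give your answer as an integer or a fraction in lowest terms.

88/13

Row minima are 3 and 4, so Alice's maximin is 4; column maxima are 10 and 10, so Bob's minimax is 10. These differ, so the equilibrium is in mixed strategies.
Let Alice play 1 with probability p. Bob is indifferent when 3p + 10(1−p) = 10p + 4(1−p), giving p = 6/13.
Let Bob play I with probability q. Alice is indifferent when 3q + 10(1−q) = 10q + 4(1−q), giving q = 6/13.
The value is 3·(6/13) + (10)·(7/13) = 88/13.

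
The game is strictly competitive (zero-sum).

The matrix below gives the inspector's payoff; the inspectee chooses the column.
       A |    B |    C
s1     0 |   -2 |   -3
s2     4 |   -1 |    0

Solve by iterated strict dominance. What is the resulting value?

Column A is strictly dominated by B for the inspectee (-2<0, -1<4); eliminate A.
Row s1 is strictly dominated by row s2 (-1>-2, 0>-3); eliminate s1.
Column C is strictly dominated by B for the inspectee (-1<0); eliminate C.
Only (s2, B) remains, with payoff -1.

-1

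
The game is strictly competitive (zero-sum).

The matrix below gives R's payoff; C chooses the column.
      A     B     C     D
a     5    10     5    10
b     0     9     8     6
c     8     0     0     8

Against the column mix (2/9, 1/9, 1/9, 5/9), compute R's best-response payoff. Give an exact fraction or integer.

25/3

a: (5)·(2/9) + (10)·(1/9) + (5)·(1/9) + (10)·(5/9) = 25/3.
b: (0)·(2/9) + (9)·(1/9) + (8)·(1/9) + (6)·(5/9) = 47/9.
c: (8)·(2/9) + (0)·(1/9) + (0)·(1/9) + (8)·(5/9) = 56/9.
The best pure response is a with expected payoff 25/3.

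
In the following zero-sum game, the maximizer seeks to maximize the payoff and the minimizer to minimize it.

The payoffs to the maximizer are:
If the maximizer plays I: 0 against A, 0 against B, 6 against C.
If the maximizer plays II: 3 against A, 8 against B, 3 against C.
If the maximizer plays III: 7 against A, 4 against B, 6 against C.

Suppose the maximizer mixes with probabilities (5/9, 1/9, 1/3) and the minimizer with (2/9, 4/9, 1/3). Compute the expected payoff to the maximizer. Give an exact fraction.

281/81

Against (2/9, 4/9, 1/3), each row's expected payoff is I: 2; II: 47/9; III: 16/3.
Taking the (5/9, 1/9, 1/3)-weighted average: (5/9)·(2) + (1/9)·(47/9) + (1/3)·(16/3) = 281/81.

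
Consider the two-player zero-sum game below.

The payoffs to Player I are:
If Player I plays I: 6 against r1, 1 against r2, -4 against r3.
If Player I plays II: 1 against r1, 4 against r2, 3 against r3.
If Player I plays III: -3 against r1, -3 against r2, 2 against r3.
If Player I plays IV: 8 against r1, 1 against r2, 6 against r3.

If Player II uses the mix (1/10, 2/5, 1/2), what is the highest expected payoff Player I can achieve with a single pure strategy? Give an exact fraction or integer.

I: (6)·(1/10) + (1)·(2/5) + (-4)·(1/2) = -1.
II: (1)·(1/10) + (4)·(2/5) + (3)·(1/2) = 16/5.
III: (-3)·(1/10) + (-3)·(2/5) + (2)·(1/2) = -1/2.
IV: (8)·(1/10) + (1)·(2/5) + (6)·(1/2) = 21/5.
The best pure response is IV with expected payoff 21/5.

21/5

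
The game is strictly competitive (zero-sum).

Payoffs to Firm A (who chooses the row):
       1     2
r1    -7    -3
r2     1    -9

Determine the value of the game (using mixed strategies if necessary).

Row minima are -7 and -9, so Firm A's maximin is -7; column maxima are 1 and -3, so Firm B's minimax is -3. These differ, so the equilibrium is in mixed strategies.
Let Firm A play r1 with probability p. Firm B is indifferent when −7p + (1−p) = −3p − 9(1−p), giving p = 5/7.
Let Firm B play 1 with probability q. Firm A is indifferent when −7q − 3(1−q) = q − 9(1−q), giving q = 3/7.
The value is -7·(3/7) + (-3)·(4/7) = -33/7.

-33/7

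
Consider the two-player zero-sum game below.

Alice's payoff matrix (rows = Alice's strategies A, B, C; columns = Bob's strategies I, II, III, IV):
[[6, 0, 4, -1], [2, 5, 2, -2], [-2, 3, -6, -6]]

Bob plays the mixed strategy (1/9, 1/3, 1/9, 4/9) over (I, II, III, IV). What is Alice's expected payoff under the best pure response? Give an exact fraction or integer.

A: (6)·(1/9) + (0)·(1/3) + (4)·(1/9) + (-1)·(4/9) = 2/3.
B: (2)·(1/9) + (5)·(1/3) + (2)·(1/9) + (-2)·(4/9) = 11/9.
C: (-2)·(1/9) + (3)·(1/3) + (-6)·(1/9) + (-6)·(4/9) = -23/9.
The best pure response is B with expected payoff 11/9.

11/9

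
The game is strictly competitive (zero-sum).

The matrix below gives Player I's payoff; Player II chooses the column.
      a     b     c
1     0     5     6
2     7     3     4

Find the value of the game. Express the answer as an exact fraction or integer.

Column c is strictly dominated by b for Player II (it gives Player I more in every row).
The remaining 2×2 game on (1, 2) × (a, b) has no saddle point. Let Player I play 1 with probability p; indifference gives 7(1−p) = 5p + 3(1−p), so p = 4/9.
Similarly Player II's optimal q on a is 2/9, and the value is 0·(2/9) + (5)·(7/9) = 35/9.

35/9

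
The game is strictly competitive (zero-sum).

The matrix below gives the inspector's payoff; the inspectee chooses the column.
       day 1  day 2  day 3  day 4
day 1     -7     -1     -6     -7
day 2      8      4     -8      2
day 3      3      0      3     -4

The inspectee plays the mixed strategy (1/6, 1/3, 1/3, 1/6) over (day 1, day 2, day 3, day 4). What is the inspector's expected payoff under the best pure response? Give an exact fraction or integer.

5/6

day 1: (-7)·(1/6) + (-1)·(1/3) + (-6)·(1/3) + (-7)·(1/6) = -14/3.
day 2: (8)·(1/6) + (4)·(1/3) + (-8)·(1/3) + (2)·(1/6) = 1/3.
day 3: (3)·(1/6) + (0)·(1/3) + (3)·(1/3) + (-4)·(1/6) = 5/6.
The best pure response is day 3 with expected payoff 5/6.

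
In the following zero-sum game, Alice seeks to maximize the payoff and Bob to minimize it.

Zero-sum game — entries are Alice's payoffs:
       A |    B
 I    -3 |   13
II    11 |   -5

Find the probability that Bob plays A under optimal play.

Row minima are -3 and -5, so Alice's maximin is -3; column maxima are 11 and 13, so Bob's minimax is 11. These differ, so the equilibrium is in mixed strategies.
Let Bob play A with probability q. Alice is indifferent when −3q + 13(1−q) = 11q − 5(1−q), giving q = 9/16.

9/16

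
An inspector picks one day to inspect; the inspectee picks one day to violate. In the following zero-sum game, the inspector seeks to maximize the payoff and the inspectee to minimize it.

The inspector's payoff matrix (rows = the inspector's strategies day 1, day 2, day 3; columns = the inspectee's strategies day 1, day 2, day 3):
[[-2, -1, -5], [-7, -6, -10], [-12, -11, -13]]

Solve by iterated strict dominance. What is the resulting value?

-5

Row day 2 is strictly dominated by row day 1 (-2>-7, -1>-6, -5>-10); eliminate day 2.
Row day 3 is strictly dominated by row day 1 (-2>-12, -1>-11, -5>-13); eliminate day 3.
Column day 2 is strictly dominated by day 1 for the inspectee (-2<-1); eliminate day 2.
Column day 1 is strictly dominated by day 3 for the inspectee (-5<-2); eliminate day 1.
Only (day 1, day 3) remains, with payoff -5.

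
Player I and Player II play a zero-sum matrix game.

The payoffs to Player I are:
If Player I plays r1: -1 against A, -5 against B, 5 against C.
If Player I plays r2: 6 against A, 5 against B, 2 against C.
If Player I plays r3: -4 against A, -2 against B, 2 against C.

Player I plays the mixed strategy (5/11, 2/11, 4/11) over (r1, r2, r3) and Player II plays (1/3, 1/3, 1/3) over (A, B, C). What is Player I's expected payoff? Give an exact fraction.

Against (1/3, 1/3, 1/3), each row's expected payoff is r1: -1/3; r2: 13/3; r3: -4/3.
Taking the (5/11, 2/11, 4/11)-weighted average: (5/11)·(-1/3) + (2/11)·(13/3) + (4/11)·(-4/3) = 5/33.

5/33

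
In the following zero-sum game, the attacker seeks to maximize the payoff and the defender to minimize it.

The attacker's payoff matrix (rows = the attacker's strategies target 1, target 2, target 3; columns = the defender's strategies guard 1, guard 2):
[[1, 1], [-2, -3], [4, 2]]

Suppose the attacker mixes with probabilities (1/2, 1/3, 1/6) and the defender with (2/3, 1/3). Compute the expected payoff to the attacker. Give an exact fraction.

Against (2/3, 1/3), each row's expected payoff is target 1: 1; target 2: -7/3; target 3: 10/3.
Taking the (1/2, 1/3, 1/6)-weighted average: (1/2)·(1) + (1/3)·(-7/3) + (1/6)·(10/3) = 5/18.

5/18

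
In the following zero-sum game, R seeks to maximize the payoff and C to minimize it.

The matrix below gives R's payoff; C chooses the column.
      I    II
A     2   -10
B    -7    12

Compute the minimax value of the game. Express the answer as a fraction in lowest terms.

-46/31

Row minima are -10 and -7, so R's maximin is -7; column maxima are 2 and 12, so C's minimax is 2. These differ, so the equilibrium is in mixed strategies.
Let R play A with probability p. C is indifferent when 2p − 7(1−p) = −10p + 12(1−p), giving p = 19/31.
Let C play I with probability q. R is indifferent when 2q − 10(1−q) = −7q + 12(1−q), giving q = 22/31.
The value is 2·(22/31) + (-10)·(9/31) = -46/31.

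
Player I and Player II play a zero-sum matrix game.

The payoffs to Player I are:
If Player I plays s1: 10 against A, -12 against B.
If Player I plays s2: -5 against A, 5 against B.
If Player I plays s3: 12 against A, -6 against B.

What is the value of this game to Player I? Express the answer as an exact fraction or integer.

Row s1 is strictly dominated by row s3, so Player I never plays it.
The remaining 2×2 game on (s2, s3) × (A, B) has no saddle point. Let Player I play s2 with probability p; indifference gives −5p + 12(1−p) = 5p − 6(1−p), so p = 9/14.
Similarly Player II's optimal q on A is 11/28, and the value is -5·(11/28) + (5)·(17/28) = 15/14.

15/14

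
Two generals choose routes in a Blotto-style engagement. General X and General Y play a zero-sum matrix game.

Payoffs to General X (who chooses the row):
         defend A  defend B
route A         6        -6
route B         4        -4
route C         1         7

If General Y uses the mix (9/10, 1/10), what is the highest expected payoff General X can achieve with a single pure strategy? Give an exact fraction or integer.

24/5

route A: (6)·(9/10) + (-6)·(1/10) = 24/5.
route B: (4)·(9/10) + (-4)·(1/10) = 16/5.
route C: (1)·(9/10) + (7)·(1/10) = 8/5.
The best pure response is route A with expected payoff 24/5.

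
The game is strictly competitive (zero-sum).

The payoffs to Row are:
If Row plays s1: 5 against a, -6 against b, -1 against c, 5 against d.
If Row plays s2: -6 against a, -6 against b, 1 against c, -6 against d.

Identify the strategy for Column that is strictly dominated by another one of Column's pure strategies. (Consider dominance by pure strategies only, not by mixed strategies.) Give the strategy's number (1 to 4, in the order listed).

3

Column prefers columns that give Row less. Compare c with b: -6 < -1, -6 < 1.
So b strictly dominates c for Column; c is strictly dominated.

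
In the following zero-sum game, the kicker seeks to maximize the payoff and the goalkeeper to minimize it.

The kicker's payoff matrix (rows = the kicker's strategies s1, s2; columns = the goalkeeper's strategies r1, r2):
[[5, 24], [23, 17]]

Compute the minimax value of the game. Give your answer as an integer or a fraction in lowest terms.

Row minima are 5 and 17, so the kicker's maximin is 17; column maxima are 23 and 24, so the goalkeeper's minimax is 23. These differ, so the equilibrium is in mixed strategies.
Let the kicker play s1 with probability p. The goalkeeper is indifferent when 5p + 23(1−p) = 24p + 17(1−p), giving p = 6/25.
Let the goalkeeper play r1 with probability q. The kicker is indifferent when 5q + 24(1−q) = 23q + 17(1−q), giving q = 7/25.
The value is 5·(7/25) + (24)·(18/25) = 467/25.

467/25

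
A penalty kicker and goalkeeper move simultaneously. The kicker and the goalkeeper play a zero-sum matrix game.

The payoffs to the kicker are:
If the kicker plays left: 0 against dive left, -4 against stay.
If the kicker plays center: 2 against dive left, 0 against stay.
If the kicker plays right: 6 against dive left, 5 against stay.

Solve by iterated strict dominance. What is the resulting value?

5

Column dive left is strictly dominated by stay for the goalkeeper (-4<0, 0<2, 5<6); eliminate dive left.
Row center is strictly dominated by row right (5>0); eliminate center.
Row left is strictly dominated by row right (5>-4); eliminate left.
Only (right, stay) remains, with payoff 5.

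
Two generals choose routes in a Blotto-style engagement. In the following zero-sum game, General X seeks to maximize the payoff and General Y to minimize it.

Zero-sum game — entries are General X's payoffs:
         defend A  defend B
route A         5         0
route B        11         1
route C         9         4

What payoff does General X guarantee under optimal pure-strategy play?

Row minima: 0, 1, 4 → General X's maximin is 4.
Column maxima: 11, 4 → General Y's minimax is 4.
They coincide at (route C, defend B), so the value is 4.

4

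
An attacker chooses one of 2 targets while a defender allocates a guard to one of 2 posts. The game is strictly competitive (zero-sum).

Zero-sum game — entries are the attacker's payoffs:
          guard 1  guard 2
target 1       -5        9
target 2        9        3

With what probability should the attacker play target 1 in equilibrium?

Row minima are -5 and 3, so the attacker's maximin is 3; column maxima are 9 and 9, so the defender's minimax is 9. These differ, so the equilibrium is in mixed strategies.
Let the attacker play target 1 with probability p. The defender is indifferent when −5p + 9(1−p) = 9p + 3(1−p), giving p = 3/10.

3/10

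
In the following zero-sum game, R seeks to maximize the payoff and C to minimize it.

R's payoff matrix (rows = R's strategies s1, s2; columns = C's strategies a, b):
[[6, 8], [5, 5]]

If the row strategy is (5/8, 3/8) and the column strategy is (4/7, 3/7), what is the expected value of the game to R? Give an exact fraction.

345/56

Against (4/7, 3/7), each row's expected payoff is s1: 48/7; s2: 5.
Taking the (5/8, 3/8)-weighted average: (5/8)·(48/7) + (3/8)·(5) = 345/56.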